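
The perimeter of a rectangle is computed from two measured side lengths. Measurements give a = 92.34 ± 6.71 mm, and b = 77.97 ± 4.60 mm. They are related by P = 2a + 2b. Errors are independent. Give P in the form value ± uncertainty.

Absolute uncertainties add in quadrature for a linear combination:
  (2·δa)² = 180;  (2·δb)² = 84.6
δP = √(265) = 16.3 mm
P = 340.6 mm.

340.6 ± 16.3 mm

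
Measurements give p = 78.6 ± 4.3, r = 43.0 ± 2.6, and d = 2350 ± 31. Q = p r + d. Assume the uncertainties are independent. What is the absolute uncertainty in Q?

Let w = p·r = 3380. δw/w = √((1·δp/p)² + (1·δr/r)²) = √(0.00299 + 0.00366) = 0.0815, so δw = 276.
Q = w + d: δQ = √(δw² + δd²) = √(76000 + 961) = 277

277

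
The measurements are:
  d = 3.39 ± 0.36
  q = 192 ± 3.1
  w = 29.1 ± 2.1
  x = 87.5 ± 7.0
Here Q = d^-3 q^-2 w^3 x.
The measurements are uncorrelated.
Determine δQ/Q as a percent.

Relative error in a monomial: (δQ/Q)² = Σ (nᵢ · δxᵢ/xᵢ)².
  (-3·δd/d)² = (-3×0.106)² = 0.101;  (-2·δq/q)² = (-2×0.0161)² = 0.00104;  (3·δw/w)² = (3×0.0722)² = 0.0469;  (1·δx/x)² = (1×0.0800)² = 0.00640
δQ/Q = √(0.156) = 0.395

39.5%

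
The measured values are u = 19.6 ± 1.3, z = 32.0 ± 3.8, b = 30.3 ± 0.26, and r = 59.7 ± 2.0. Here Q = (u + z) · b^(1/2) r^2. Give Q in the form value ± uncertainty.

(1.01 ± 0.104) × 10^6

Let w = u + z = 51.6. δw = √(δu² + δz²) = √(1.69 + 14.4) = 4.02, so δw/w = 0.0778.
Q is then a monomial in w, b, r:
δQ/Q = √((δw/w)² + (½·δb/b)² + (2·δr/r)²) = √(0.00606 + 1.84e-05 + 0.00449) = 0.103
Q = 1.01e+06, so δQ = 0.103 × 1.01e+06 = 1.04e+05.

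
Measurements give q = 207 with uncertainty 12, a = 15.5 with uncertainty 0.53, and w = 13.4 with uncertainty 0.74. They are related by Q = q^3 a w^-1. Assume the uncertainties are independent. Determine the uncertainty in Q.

Relative error in a monomial: (δQ/Q)² = Σ (nᵢ · δxᵢ/xᵢ)².
  (3·δq/q)² = (3×0.0580)² = 0.0302;  (1·δa/a)² = (1×0.0342)² = 0.00117;  (-1·δw/w)² = (-1×0.0552)² = 0.00305
δQ/Q = √(0.0345) = 0.186
Q = 1.03e+07, so δQ = 0.186 × 1.03e+07 = 1.9e+06.

1.9e+06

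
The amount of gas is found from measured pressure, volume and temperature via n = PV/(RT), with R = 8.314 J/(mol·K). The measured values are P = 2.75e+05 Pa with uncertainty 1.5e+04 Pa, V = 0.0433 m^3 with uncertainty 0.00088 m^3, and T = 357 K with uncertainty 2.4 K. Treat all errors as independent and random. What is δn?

0.235 mol

Since n is a product/quotient, work with relative uncertainties:
  (1·δP/P)² = (1×0.0545)² = 0.00298;  (1·δV/V)² = (1×0.0203)² = 0.000413;  (-1·δT/T)² = (-1×0.00672)² = 4.52e-05
δn/n = √(0.00343) = 0.0586
n = 4.01 mol, so δn = 0.0586 × 4.01 = 0.235 mol.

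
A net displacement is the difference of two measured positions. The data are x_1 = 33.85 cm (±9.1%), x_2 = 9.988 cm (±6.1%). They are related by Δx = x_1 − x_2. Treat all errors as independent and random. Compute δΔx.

3.14 cm

Absolute uncertainties add in quadrature for a linear combination:
  (δx_1)² = 9.49;  (δx_2)² = 0.371
δΔx = √(9.86) = 3.14 cm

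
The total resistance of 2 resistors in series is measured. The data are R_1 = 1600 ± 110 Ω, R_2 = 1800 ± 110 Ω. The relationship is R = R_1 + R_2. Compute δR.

156 Ω

Each term contributes (cᵢ δxᵢ)² to (δR)²:
  (δR_1)² = 12100;  (δR_2)² = 12100
δR = √(24200) = 156 Ω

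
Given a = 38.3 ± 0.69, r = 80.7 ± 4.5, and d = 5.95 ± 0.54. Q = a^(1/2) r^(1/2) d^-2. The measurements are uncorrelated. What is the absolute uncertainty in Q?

0.289

Since Q is a product/quotient, work with relative uncertainties:
  (½·δa/a)² = (0.5×0.0180)² = 8.11e-05;  (½·δr/r)² = (0.5×0.0558)² = 0.000777;  (-2·δd/d)² = (-2×0.0908)² = 0.0329
δQ/Q = √(0.0338) = 0.184
Q = 1.57, so δQ = 0.184 × 1.57 = 0.289.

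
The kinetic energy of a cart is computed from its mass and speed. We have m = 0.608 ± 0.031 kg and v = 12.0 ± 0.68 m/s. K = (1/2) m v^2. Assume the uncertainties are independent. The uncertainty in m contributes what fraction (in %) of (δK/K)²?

(δK/K)² = (1·δm/m)² + (2·δv/v)²
  m term: (1×0.0510)² = 0.00260
  v term: (2×0.0567)² = 0.0128
Total = 0.0154. Share from m = 0.00260/0.0154 = 0.168.

16.8%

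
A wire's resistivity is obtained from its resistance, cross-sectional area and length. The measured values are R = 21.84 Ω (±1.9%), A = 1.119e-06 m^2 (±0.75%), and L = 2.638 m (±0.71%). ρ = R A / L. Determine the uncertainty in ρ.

2e-07 Ω·m

Products/powers → add relative errors in quadrature, weighted by exponent:
  (1·δR/R)² = (1×0.0190)² = 0.000361;  (1·δA/A)² = (1×0.00750)² = 5.62e-05;  (-1·δL/L)² = (-1×0.00710)² = 5.04e-05
δρ/ρ = √(0.000468) = 0.0216
ρ = 9.264e-06 Ω·m, so δρ = 0.0216 × 9.264e-06 = 2e-07 Ω·m.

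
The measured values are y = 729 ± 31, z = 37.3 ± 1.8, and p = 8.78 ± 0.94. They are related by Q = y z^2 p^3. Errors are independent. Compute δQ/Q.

0.338

For a monomial Q ∝ y, z^2, p^3, fractional errors add in quadrature:
  (1·δy/y)² = (1×0.0425)² = 0.00181;  (2·δz/z)² = (2×0.0483)² = 0.00932;  (3·δp/p)² = (3×0.107)² = 0.103
δQ/Q = √(0.114) = 0.338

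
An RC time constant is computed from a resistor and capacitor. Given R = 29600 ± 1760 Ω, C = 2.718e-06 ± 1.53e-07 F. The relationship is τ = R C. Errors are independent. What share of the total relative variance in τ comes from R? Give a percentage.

(δτ/τ)² = (1·δR/R)² + (1·δC/C)²
  R term: (1×0.0595)² = 0.00354
  C term: (1×0.0563)² = 0.00317
Total = 0.00670. Share from R = 0.00354/0.00670 = 0.527.

52.7%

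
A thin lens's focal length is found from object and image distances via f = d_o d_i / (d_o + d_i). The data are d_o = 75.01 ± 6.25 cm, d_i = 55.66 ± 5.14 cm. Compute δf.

2.04 cm

∂f/∂d_o = (d_i/(d_o+d_i))² = 0.181;  ∂f/∂d_i = (d_o/(d_o+d_i))² = 0.330
δf = √((∂f/∂d_o · δd_o)² + (∂f/∂d_i · δd_i)²) = √(1.29 + 2.87) = 2.04 cm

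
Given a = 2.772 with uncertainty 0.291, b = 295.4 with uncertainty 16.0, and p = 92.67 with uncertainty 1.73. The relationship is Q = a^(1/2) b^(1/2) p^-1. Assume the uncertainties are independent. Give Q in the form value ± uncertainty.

0.3088 ± 0.0191

Each factor contributes (exponent × relative error)² to (δQ/Q)²:
  (½·δa/a)² = (0.5×0.105)² = 0.00276;  (½·δb/b)² = (0.5×0.0542)² = 0.000733;  (-1·δp/p)² = (-1×0.0187)² = 0.000349
δQ/Q = √(0.00384) = 0.0619
Q = 0.3088, so δQ = 0.0619 × 0.3088 = 0.0191.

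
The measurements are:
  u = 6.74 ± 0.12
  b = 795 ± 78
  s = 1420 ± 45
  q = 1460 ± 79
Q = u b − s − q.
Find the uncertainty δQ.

542

Let p = u·b = 5360. δp/p = √((1·δu/u)² + (1·δb/b)²) = √(0.000317 + 0.00963) = 0.0997, so δp = 534.
Q = p − s − q: δQ = √(δp² + δs² + δq²) = √(2.85e+05 + 2020 + 6240) = 542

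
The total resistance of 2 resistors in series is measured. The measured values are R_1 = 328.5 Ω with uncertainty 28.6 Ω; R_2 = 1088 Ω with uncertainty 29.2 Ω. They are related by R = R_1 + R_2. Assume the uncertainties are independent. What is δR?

Each term contributes (cᵢ δxᵢ)² to (δR)²:
  (δR_1)² = 818;  (δR_2)² = 853
δR = √(1670) = 40.9 Ω

40.9 Ω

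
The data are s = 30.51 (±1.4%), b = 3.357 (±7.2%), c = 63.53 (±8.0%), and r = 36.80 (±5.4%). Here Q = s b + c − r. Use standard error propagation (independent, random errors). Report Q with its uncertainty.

129.2 ± 9.29

Let p = s·b = 102.4. δp/p = √((1·δs/s)² + (1·δb/b)²) = √(0.000196 + 0.00518) = 0.0733, so δp = 7.51.
Q = p + c − r: δQ = √(δp² + δc² + δr²) = √(56.4 + 25.8 + 3.95) = 9.29
Q = 129.2.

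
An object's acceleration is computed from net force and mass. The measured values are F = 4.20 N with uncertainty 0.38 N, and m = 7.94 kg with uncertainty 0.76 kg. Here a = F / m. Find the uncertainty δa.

0.0697 m/s^2

Since a is a product/quotient, work with relative uncertainties:
  (1·δF/F)² = (1×0.0905)² = 0.00819;  (-1·δm/m)² = (-1×0.0957)² = 0.00916
δa/a = √(0.0173) = 0.132
a = 0.529 m/s^2, so δa = 0.132 × 0.529 = 0.0697 m/s^2.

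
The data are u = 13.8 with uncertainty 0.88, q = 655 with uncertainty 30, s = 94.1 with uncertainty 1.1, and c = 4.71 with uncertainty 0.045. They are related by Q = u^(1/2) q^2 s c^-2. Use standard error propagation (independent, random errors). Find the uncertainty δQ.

Since Q is a product/quotient, work with relative uncertainties:
  (½·δu/u)² = (0.5×0.0638)² = 0.00102;  (2·δq/q)² = (2×0.0458)² = 0.00839;  (1·δs/s)² = (1×0.0117)² = 0.000137;  (-2·δc/c)² = (-2×0.00955)² = 0.000365
δQ/Q = √(0.00991) = 0.0995
Q = 6.76e+06, so δQ = 0.0995 × 6.76e+06 = 6.73e+05.

6.73e+05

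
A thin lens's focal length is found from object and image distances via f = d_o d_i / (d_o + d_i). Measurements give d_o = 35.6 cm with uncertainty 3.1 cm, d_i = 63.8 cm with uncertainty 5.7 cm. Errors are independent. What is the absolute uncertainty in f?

∂f/∂d_o = (d_i/(d_o+d_i))² = 0.412;  ∂f/∂d_i = (d_o/(d_o+d_i))² = 0.128
δf = √((∂f/∂d_o · δd_o)² + (∂f/∂d_i · δd_i)²) = √(1.63 + 0.535) = 1.47 cm

1.47 cm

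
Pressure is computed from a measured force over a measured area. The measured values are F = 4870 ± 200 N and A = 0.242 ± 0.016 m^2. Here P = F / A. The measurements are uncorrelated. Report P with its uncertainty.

Relative error in a monomial: (δP/P)² = Σ (nᵢ · δxᵢ/xᵢ)².
  (1·δF/F)² = (1×0.0411)² = 0.00169;  (-1·δA/A)² = (-1×0.0661)² = 0.00437
δP/P = √(0.00606) = 0.0778
P = 20100 Pa, so δP = 0.0778 × 20100 = 1570 Pa.

20100 ± 1570 Pa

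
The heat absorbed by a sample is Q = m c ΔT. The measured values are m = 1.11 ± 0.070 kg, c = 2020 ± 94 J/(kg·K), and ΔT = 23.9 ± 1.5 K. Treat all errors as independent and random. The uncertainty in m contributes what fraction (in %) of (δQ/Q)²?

(δQ/Q)² = (1·δm/m)² + (1·δc/c)² + (1·δΔT/ΔT)²
  m term: (1×0.0631)² = 0.00398
  c term: (1×0.0465)² = 0.00217
  ΔT term: (1×0.0628)² = 0.00394
Total = 0.0101. Share from m = 0.00398/0.0101 = 0.394.

39.4%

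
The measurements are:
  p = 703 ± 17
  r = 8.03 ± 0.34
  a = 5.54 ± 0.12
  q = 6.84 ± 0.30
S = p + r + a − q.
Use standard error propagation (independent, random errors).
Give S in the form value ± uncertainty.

710 ± 17.0

Absolute uncertainties add in quadrature for a linear combination:
  (δp)² = 289;  (δr)² = 0.116;  (δa)² = 0.0144;  (δq)² = 0.0900
δS = √(289) = 17.0
S = 710.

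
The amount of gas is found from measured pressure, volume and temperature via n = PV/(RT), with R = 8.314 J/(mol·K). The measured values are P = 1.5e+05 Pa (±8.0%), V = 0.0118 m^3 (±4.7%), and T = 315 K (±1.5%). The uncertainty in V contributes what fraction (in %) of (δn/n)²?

25.0%

(δn/n)² = (1·δP/P)² + (1·δV/V)² + (-1·δT/T)²
  P term: (1×0.0800)² = 0.00640
  V term: (1×0.0470)² = 0.00221
  T term: (-1×0.0150)² = 0.000225
Total = 0.00883. Share from V = 0.00221/0.00883 = 0.250.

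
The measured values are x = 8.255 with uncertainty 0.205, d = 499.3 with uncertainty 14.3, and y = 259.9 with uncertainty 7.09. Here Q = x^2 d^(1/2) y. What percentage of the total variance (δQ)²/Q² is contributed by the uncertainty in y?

(δQ/Q)² = (2·δx/x)² + (½·δd/d)² + (1·δy/y)²
  x term: (2×0.0248)² = 0.00247
  d term: (0.5×0.0286)² = 0.000205
  y term: (1×0.0273)² = 0.000744
Total = 0.00342. Share from y = 0.000744/0.00342 = 0.218.

21.8%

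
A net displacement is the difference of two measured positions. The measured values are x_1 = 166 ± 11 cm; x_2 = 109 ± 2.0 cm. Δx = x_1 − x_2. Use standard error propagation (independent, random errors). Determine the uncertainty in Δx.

11.2 cm

Absolute uncertainties add in quadrature for a linear combination:
  (δx_1)² = 121;  (δx_2)² = 4.00
δΔx = √(125) = 11.2 cm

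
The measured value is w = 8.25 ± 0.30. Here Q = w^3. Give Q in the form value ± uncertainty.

562 ± 61.3

Q ∝ w^3, so δQ/Q = |3| · δw/w = 3 × 0.0364 = 0.109.
Q = 562, so δQ = 0.109 × 562 = 61.3.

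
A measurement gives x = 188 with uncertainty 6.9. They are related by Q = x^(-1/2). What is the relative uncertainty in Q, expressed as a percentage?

1.84%

For a monomial Q ∝ x^(-1/2), fractional errors add in quadrature:
  (−½·δx/x)² = (-0.5×0.0367)² = 0.000337
δQ/Q = √(0.000337) = 0.0184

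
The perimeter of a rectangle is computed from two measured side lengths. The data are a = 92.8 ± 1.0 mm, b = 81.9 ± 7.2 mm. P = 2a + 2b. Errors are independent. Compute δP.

Sums and differences: (δP)² = Σ (cᵢ δxᵢ)².
  (2·δa)² = 4.00;  (2·δb)² = 207
δP = √(211) = 14.5 mm

14.5 mm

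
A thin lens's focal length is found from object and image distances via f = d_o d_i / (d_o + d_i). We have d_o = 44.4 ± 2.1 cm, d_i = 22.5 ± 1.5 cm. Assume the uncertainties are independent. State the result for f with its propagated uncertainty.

14.9 ± 0.702 cm

∂f/∂d_o = (d_i/(d_o+d_i))² = 0.113;  ∂f/∂d_i = (d_o/(d_o+d_i))² = 0.440
δf = √((∂f/∂d_o · δd_o)² + (∂f/∂d_i · δd_i)²) = √(0.0564 + 0.437) = 0.702 cm
f = 14.9 cm.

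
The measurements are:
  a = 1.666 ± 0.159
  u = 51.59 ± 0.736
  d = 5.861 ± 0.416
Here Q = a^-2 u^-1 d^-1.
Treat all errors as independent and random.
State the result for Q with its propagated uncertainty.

Since Q is a product/quotient, work with relative uncertainties:
  (-2·δa/a)² = (-2×0.0954)² = 0.0364;  (-1·δu/u)² = (-1×0.0143)² = 0.000204;  (-1·δd/d)² = (-1×0.0710)² = 0.00504
δQ/Q = √(0.0417) = 0.204
Q = 0.001192, so δQ = 0.204 × 0.001192 = 0.000243.

0.001192 ± 0.000243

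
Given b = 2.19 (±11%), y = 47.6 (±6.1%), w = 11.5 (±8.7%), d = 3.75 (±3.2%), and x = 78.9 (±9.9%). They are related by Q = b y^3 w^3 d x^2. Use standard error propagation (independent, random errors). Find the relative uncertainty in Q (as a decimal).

0.392

Relative error in a monomial: (δQ/Q)² = Σ (nᵢ · δxᵢ/xᵢ)².
  (1·δb/b)² = (1×0.110)² = 0.0121;  (3·δy/y)² = (3×0.0610)² = 0.0335;  (3·δw/w)² = (3×0.0870)² = 0.0681;  (1·δd/d)² = (1×0.0320)² = 0.00102;  (2·δx/x)² = (2×0.0990)² = 0.0392
δQ/Q = √(0.154) = 0.392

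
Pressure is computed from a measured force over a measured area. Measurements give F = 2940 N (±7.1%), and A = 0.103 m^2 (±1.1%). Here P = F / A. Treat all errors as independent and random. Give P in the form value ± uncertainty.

28500 ± 2050 Pa

P is a product of powers, so relative uncertainties combine in quadrature:
  (1·δF/F)² = (1×0.0710)² = 0.00504;  (-1·δA/A)² = (-1×0.0110)² = 0.000121
δP/P = √(0.00516) = 0.0718
P = 28500 Pa, so δP = 0.0718 × 28500 = 2050 Pa.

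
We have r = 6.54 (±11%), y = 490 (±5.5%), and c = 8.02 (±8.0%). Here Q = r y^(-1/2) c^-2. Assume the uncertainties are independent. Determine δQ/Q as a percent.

Each factor contributes (exponent × relative error)² to (δQ/Q)²:
  (1·δr/r)² = (1×0.110)² = 0.0121;  (−½·δy/y)² = (-0.5×0.0550)² = 0.000756;  (-2·δc/c)² = (-2×0.0800)² = 0.0256
δQ/Q = √(0.0385) = 0.196

19.6%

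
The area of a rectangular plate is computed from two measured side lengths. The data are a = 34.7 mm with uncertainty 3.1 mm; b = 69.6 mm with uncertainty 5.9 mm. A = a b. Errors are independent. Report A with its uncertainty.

Since A is a product/quotient, work with relative uncertainties:
  (1·δa/a)² = (1×0.0893)² = 0.00798;  (1·δb/b)² = (1×0.0848)² = 0.00719
δA/A = √(0.0152) = 0.123
A = 2420 mm^2, so δA = 0.123 × 2420 = 297 mm^2.

2420 ± 297 mm^2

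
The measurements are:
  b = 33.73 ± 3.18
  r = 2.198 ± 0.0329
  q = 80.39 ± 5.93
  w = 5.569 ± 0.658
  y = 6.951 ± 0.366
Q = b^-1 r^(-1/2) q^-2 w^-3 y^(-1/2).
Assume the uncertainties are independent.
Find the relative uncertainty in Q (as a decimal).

0.396

Each factor contributes (exponent × relative error)² to (δQ/Q)²:
  (-1·δb/b)² = (-1×0.0943)² = 0.00889;  (−½·δr/r)² = (-0.5×0.0150)² = 5.6e-05;  (-2·δq/q)² = (-2×0.0738)² = 0.0218;  (-3·δw/w)² = (-3×0.118)² = 0.126;  (−½·δy/y)² = (-0.5×0.0527)² = 0.000693
δQ/Q = √(0.157) = 0.396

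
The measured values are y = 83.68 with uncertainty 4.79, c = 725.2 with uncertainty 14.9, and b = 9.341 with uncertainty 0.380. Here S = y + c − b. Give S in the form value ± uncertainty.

Absolute uncertainties add in quadrature for a linear combination:
  (δy)² = 22.9;  (δc)² = 222;  (δb)² = 0.144
δS = √(245) = 15.7
S = 799.5.

799.5 ± 15.7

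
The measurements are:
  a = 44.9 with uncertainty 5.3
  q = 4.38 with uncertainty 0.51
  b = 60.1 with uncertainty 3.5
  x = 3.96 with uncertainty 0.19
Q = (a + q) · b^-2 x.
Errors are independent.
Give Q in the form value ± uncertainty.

0.0540 ± 0.00897

Let u = a + q = 49.3. δu = √(δa² + δq²) = √(28.1 + 0.260) = 5.32, so δu/u = 0.108.
Q is then a monomial in u, b, x:
δQ/Q = √((δu/u)² + (-2·δb/b)² + (1·δx/x)²) = √(0.0117 + 0.0136 + 0.00230) = 0.166
Q = 0.0540, so δQ = 0.166 × 0.0540 = 0.00897.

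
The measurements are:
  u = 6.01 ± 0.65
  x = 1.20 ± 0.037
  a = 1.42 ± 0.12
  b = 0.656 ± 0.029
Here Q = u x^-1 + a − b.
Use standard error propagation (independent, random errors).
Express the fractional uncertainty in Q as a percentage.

9.99%

Let p = u·x^-1 = 5.01. δp/p = √((1·δu/u)² + (-1·δx/x)²) = √(0.0117 + 0.000951) = 0.112, so δp = 0.563.
Q = p + a − b: δQ = √(δp² + δa² + δb²) = √(0.317 + 0.0144 + 0.000841) = 0.577
Q = 5.77, so δQ/Q = 0.577/5.77 = 0.0999.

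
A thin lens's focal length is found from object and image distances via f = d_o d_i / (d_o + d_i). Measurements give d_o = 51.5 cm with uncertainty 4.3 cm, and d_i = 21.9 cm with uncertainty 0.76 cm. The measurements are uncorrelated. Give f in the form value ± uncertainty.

∂f/∂d_o = (d_i/(d_o+d_i))² = 0.0890;  ∂f/∂d_i = (d_o/(d_o+d_i))² = 0.492
δf = √((∂f/∂d_o · δd_o)² + (∂f/∂d_i · δd_i)²) = √(0.147 + 0.140) = 0.535 cm
f = 15.4 cm.

15.4 ± 0.535 cm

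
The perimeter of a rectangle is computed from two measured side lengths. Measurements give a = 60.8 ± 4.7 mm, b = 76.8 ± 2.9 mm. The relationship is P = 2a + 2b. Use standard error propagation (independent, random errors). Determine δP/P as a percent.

P is a linear combination, so absolute uncertainties add in quadrature:
  (2·δa)² = 88.4;  (2·δb)² = 33.6
δP = √(122) = 11.0 mm
P = 275 mm, so δP/P = 11.0/275 = 0.0401.

4.01%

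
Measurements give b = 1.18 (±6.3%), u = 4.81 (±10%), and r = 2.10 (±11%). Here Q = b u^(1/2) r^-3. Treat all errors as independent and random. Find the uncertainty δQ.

0.0949

Products/powers → add relative errors in quadrature, weighted by exponent:
  (1·δb/b)² = (1×0.0630)² = 0.00397;  (½·δu/u)² = (0.5×0.100)² = 0.00250;  (-3·δr/r)² = (-3×0.110)² = 0.109
δQ/Q = √(0.115) = 0.340
Q = 0.279, so δQ = 0.340 × 0.279 = 0.0949.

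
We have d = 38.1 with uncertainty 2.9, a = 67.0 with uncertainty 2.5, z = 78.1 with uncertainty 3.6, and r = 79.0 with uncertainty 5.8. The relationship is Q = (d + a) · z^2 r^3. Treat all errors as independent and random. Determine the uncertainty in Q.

7.63e+10

Let u = d + a = 105. δu = √(δd² + δa²) = √(8.41 + 6.25) = 3.83, so δu/u = 0.0364.
Q is then a monomial in u, z, r:
δQ/Q = √((δu/u)² + (2·δz/z)² + (3·δr/r)²) = √(0.00133 + 0.00850 + 0.0485) = 0.242
Q = 3.16e+11, so δQ = 0.242 × 3.16e+11 = 7.63e+10.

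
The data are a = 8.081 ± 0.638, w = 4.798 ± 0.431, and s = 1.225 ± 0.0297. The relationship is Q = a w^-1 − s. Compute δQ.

Let p = a·w^-1 = 1.684. δp/p = √((1·δa/a)² + (-1·δw/w)²) = √(0.00623 + 0.00807) = 0.120, so δp = 0.201.
Q = p − s: δQ = √(δp² + δs²) = √(0.0406 + 0.000882) = 0.204

0.204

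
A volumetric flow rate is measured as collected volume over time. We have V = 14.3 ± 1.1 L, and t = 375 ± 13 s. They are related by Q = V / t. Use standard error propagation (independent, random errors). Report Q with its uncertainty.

Q is a product of powers, so relative uncertainties combine in quadrature:
  (1·δV/V)² = (1×0.0769)² = 0.00592;  (-1·δt/t)² = (-1×0.0347)² = 0.00120
δQ/Q = √(0.00712) = 0.0844
Q = 0.0381 L/s, so δQ = 0.0844 × 0.0381 = 0.00322 L/s.

0.0381 ± 0.00322 L/s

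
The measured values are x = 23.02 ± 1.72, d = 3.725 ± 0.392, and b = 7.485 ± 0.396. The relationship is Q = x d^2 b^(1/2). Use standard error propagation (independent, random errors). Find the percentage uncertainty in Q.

22.5%

Q is a product of powers, so relative uncertainties combine in quadrature:
  (1·δx/x)² = (1×0.0747)² = 0.00558;  (2·δd/d)² = (2×0.105)² = 0.0443;  (½·δb/b)² = (0.5×0.0529)² = 0.000700
δQ/Q = √(0.0506) = 0.225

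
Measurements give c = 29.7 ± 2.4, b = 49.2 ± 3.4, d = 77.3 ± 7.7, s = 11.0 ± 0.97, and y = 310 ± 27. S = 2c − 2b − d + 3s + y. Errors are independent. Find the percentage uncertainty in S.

Each term contributes (cᵢ δxᵢ)² to (δS)²:
  (2·δc)² = 23.0;  (2·δb)² = 46.2;  (δd)² = 59.3;  (3·δs)² = 8.47;  (δy)² = 729
δS = √(866) = 29.4
S = 227, so δS/S = 29.4/227 = 0.130.

13.0%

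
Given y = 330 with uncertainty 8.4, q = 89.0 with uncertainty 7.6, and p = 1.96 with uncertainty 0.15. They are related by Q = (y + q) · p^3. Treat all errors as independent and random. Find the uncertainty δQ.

729

Let u = y + q = 419. δu = √(δy² + δq²) = √(70.6 + 57.8) = 11.3, so δu/u = 0.0270.
Q is then a monomial in u, p:
δQ/Q = √((δu/u)² + (3·δp/p)²) = √(0.000731 + 0.0527) = 0.231
Q = 3150, so δQ = 0.231 × 3150 = 729.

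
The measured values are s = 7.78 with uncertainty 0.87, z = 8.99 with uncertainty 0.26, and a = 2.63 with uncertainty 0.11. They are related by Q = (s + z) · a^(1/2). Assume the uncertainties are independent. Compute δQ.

Let u = s + z = 16.8. δu = √(δs² + δz²) = √(0.757 + 0.0676) = 0.908, so δu/u = 0.0541.
Q is then a monomial in u, a:
δQ/Q = √((δu/u)² + (½·δa/a)²) = √(0.00293 + 0.000437) = 0.0580
Q = 27.2, so δQ = 0.0580 × 27.2 = 1.58.

1.58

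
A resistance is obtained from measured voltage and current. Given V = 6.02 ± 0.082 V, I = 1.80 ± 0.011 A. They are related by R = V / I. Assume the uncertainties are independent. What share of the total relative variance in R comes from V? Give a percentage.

83.2%

(δR/R)² = (1·δV/V)² + (-1·δI/I)²
  V term: (1×0.0136)² = 0.000186
  I term: (-1×0.00611)² = 3.73e-05
Total = 0.000223. Share from V = 0.000186/0.000223 = 0.832.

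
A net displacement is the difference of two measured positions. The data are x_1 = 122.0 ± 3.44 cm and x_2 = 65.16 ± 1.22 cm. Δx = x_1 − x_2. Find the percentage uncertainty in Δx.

6.42%

Each term contributes (cᵢ δxᵢ)² to (δΔx)²:
  (δx_1)² = 11.8;  (δx_2)² = 1.49
δΔx = √(13.3) = 3.65 cm
Δx = 56.84 cm, so δΔx/Δx = 3.65/56.84 = 0.0642.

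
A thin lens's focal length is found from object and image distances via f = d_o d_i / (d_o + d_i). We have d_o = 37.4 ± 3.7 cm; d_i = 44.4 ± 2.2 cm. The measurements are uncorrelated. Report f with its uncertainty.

20.3 ± 1.18 cm

∂f/∂d_o = (d_i/(d_o+d_i))² = 0.295;  ∂f/∂d_i = (d_o/(d_o+d_i))² = 0.209
δf = √((∂f/∂d_o · δd_o)² + (∂f/∂d_i · δd_i)²) = √(1.19 + 0.212) = 1.18 cm
f = 20.3 cm.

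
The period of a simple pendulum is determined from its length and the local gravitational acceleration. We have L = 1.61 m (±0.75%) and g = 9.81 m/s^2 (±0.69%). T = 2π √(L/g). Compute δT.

T is a product of powers, so relative uncertainties combine in quadrature:
  (½·δL/L)² = (0.5×0.00750)² = 1.41e-05;  (−½·δg/g)² = (-0.5×0.00690)² = 1.19e-05
δT/T = √(2.6e-05) = 0.00510
T = 2.55 s, so δT = 0.00510 × 2.55 = 0.0130 s.

0.0130 s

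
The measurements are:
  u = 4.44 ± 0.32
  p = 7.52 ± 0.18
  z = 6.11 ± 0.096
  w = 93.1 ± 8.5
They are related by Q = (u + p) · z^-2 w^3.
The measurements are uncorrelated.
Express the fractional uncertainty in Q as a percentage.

Let h = u + p = 12.0. δh = √(δu² + δp²) = √(0.102 + 0.0324) = 0.367, so δh/h = 0.0307.
Q is then a monomial in h, z, w:
δQ/Q = √((δh/h)² + (-2·δz/z)² + (3·δw/w)²) = √(0.000942 + 0.000987 + 0.0750) = 0.277

27.7%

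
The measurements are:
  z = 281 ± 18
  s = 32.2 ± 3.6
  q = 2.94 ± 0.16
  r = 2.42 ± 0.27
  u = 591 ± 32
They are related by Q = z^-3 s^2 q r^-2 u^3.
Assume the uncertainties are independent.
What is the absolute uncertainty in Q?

1970

Each factor contributes (exponent × relative error)² to (δQ/Q)²:
  (-3·δz/z)² = (-3×0.0641)² = 0.0369;  (2·δs/s)² = (2×0.112)² = 0.0500;  (1·δq/q)² = (1×0.0544)² = 0.00296;  (-2·δr/r)² = (-2×0.112)² = 0.0498;  (3·δu/u)² = (3×0.0541)² = 0.0264
δQ/Q = √(0.166) = 0.408
Q = 4840, so δQ = 0.408 × 4840 = 1970.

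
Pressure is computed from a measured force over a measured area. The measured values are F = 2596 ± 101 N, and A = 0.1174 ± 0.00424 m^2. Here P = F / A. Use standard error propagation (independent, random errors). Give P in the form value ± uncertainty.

22110 ± 1170 Pa

Each factor contributes (exponent × relative error)² to (δP/P)²:
  (1·δF/F)² = (1×0.0389)² = 0.00151;  (-1·δA/A)² = (-1×0.0361)² = 0.00130
δP/P = √(0.00282) = 0.0531
P = 22110 Pa, so δP = 0.0531 × 22110 = 1170 Pa.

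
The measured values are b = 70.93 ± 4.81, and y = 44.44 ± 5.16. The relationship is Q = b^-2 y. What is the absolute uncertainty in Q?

0.00158

Since Q is a product/quotient, work with relative uncertainties:
  (-2·δb/b)² = (-2×0.0678)² = 0.0184;  (1·δy/y)² = (1×0.116)² = 0.0135
δQ/Q = √(0.0319) = 0.179
Q = 0.008833, so δQ = 0.179 × 0.008833 = 0.00158.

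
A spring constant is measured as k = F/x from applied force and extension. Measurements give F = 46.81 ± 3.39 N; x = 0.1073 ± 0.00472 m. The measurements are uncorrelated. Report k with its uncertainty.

436.3 ± 37.0 N/m

Relative error in a monomial: (δk/k)² = Σ (nᵢ · δxᵢ/xᵢ)².
  (1·δF/F)² = (1×0.0724)² = 0.00524;  (-1·δx/x)² = (-1×0.0440)² = 0.00194
δk/k = √(0.00718) = 0.0847
k = 436.3 N/m, so δk = 0.0847 × 436.3 = 37.0 N/m.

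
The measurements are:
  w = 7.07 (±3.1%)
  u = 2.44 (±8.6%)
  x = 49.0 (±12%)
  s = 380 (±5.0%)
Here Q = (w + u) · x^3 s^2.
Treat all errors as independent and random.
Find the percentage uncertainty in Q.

37.5%

Let h = w + u = 9.51. δh = √(δw² + δu²) = √(0.0480 + 0.0440) = 0.303, so δh/h = 0.0319.
Q is then a monomial in h, x, s:
δQ/Q = √((δh/h)² + (3·δx/x)² + (2·δs/s)²) = √(0.00102 + 0.130 + 0.0100) = 0.375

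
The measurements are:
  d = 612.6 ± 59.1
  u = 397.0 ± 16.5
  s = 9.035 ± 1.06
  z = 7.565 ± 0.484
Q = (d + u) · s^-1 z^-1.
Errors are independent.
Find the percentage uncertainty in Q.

14.7%

Let w = d + u = 1010. δw = √(δd² + δu²) = √(3490 + 272) = 61.4, so δw/w = 0.0608.
Q is then a monomial in w, s, z:
δQ/Q = √((δw/w)² + (-1·δs/s)² + (-1·δz/z)²) = √(0.00369 + 0.0138 + 0.00409) = 0.147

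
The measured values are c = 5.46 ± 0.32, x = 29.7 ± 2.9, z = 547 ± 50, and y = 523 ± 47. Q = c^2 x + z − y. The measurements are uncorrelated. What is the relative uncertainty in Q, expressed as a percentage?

Let p = c^2·x = 885. δp/p = √((2·δc/c)² + (1·δx/x)²) = √(0.0137 + 0.00953) = 0.153, so δp = 135.
Q = p + z − y: δQ = √(δp² + δz² + δy²) = √(18200 + 2500 + 2210) = 152
Q = 909, so δQ/Q = 152/909 = 0.167.

16.7%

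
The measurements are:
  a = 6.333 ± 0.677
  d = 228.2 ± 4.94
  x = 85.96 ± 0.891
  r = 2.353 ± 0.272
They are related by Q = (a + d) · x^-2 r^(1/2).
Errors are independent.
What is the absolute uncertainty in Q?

0.00316

Let u = a + d = 234.5. δu = √(δa² + δd²) = √(0.458 + 24.4) = 4.99, so δu/u = 0.0213.
Q is then a monomial in u, x, r:
δQ/Q = √((δu/u)² + (-2·δx/x)² + (½·δr/r)²) = √(0.000452 + 0.000430 + 0.00334) = 0.0650
Q = 0.04869, so δQ = 0.0650 × 0.04869 = 0.00316.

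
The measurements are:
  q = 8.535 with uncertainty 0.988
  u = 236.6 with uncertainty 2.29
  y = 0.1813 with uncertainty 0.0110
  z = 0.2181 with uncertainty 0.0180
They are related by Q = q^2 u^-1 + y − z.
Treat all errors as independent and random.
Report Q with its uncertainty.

Let p = q^2·u^-1 = 0.3079. δp/p = √((2·δq/q)² + (-1·δu/u)²) = √(0.0536 + 9.37e-05) = 0.232, so δp = 0.0713.
Q = p + y − z: δQ = √(δp² + δy² + δz²) = √(0.00509 + 0.000121 + 0.000324) = 0.0744
Q = 0.2711.

0.2711 ± 0.0744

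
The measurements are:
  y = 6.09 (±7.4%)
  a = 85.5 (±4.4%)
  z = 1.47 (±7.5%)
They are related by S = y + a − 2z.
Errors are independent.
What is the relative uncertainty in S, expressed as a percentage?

S is a linear combination, so absolute uncertainties add in quadrature:
  (δy)² = 0.203;  (δa)² = 14.2;  (2·δz)² = 0.0486
δS = √(14.4) = 3.80
S = 88.7, so δS/S = 3.80/88.7 = 0.0428.

4.28%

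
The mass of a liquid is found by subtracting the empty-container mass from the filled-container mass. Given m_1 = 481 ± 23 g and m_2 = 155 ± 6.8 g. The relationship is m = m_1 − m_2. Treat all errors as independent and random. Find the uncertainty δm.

24.0 g

Sums and differences: (δm)² = Σ (cᵢ δxᵢ)².
  (δm_1)² = 529;  (δm_2)² = 46.2
δm = √(575) = 24.0 g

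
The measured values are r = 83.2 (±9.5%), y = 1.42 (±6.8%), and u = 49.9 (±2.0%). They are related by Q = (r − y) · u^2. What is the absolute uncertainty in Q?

21300

Let w = r − y = 81.8. δw = √(δr² + δy²) = √(62.5 + 0.00932) = 7.90, so δw/w = 0.0967.
Q is then a monomial in w, u:
δQ/Q = √((δw/w)² + (2·δu/u)²) = √(0.00934 + 0.00160) = 0.105
Q = 2.04e+05, so δQ = 0.105 × 2.04e+05 = 21300.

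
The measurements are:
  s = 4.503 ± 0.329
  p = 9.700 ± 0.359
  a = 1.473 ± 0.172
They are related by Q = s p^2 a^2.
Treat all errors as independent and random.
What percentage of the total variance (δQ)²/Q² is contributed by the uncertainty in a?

(δQ/Q)² = (1·δs/s)² + (2·δp/p)² + (2·δa/a)²
  s term: (1×0.0731)² = 0.00534
  p term: (2×0.0370)² = 0.00548
  a term: (2×0.117)² = 0.0545
Total = 0.0654. Share from a = 0.0545/0.0654 = 0.834.

83.4%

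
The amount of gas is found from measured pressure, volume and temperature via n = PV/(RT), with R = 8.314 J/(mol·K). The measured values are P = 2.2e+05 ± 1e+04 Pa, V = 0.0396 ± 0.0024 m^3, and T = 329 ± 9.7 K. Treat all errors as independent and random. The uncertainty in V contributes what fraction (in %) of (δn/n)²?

55.6%

(δn/n)² = (1·δP/P)² + (1·δV/V)² + (-1·δT/T)²
  P term: (1×0.0455)² = 0.00207
  V term: (1×0.0606)² = 0.00367
  T term: (-1×0.0295)² = 0.000869
Total = 0.00661. Share from V = 0.00367/0.00661 = 0.556.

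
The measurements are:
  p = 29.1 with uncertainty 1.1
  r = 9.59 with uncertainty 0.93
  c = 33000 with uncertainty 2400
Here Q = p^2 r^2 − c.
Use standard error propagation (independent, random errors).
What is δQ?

16400

Let w = p^2·r^2 = 77900. δw/w = √((2·δp/p)² + (2·δr/r)²) = √(0.00572 + 0.0376) = 0.208, so δw = 16200.
Q = w − c: δQ = √(δw² + δc²) = √(2.63e+08 + 5.76e+06) = 16400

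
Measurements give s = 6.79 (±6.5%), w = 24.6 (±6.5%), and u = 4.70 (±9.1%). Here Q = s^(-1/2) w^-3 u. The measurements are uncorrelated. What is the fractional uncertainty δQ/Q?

Relative error in a monomial: (δQ/Q)² = Σ (nᵢ · δxᵢ/xᵢ)².
  (−½·δs/s)² = (-0.5×0.0650)² = 0.00106;  (-3·δw/w)² = (-3×0.0650)² = 0.0380;  (1·δu/u)² = (1×0.0910)² = 0.00828
δQ/Q = √(0.0474) = 0.218

0.218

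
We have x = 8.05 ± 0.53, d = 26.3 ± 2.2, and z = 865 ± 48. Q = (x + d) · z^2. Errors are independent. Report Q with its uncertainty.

(2.57 ± 0.332) × 10^7

Let u = x + d = 34.4. δu = √(δx² + δd²) = √(0.281 + 4.84) = 2.26, so δu/u = 0.0659.
Q is then a monomial in u, z:
δQ/Q = √((δu/u)² + (2·δz/z)²) = √(0.00434 + 0.0123) = 0.129
Q = 2.57e+07, so δQ = 0.129 × 2.57e+07 = 3.32e+06.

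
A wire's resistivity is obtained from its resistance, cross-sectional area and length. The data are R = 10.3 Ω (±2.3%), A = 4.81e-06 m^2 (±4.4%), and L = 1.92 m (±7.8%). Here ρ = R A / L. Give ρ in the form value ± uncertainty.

Since ρ is a product/quotient, work with relative uncertainties:
  (1·δR/R)² = (1×0.0230)² = 0.000529;  (1·δA/A)² = (1×0.0440)² = 0.00194;  (-1·δL/L)² = (-1×0.0780)² = 0.00608
δρ/ρ = √(0.00855) = 0.0925
ρ = 2.58e-05 Ω·m, so δρ = 0.0925 × 2.58e-05 = 2.39e-06 Ω·m.

(2.58 ± 0.239) × 10^-5 Ω·m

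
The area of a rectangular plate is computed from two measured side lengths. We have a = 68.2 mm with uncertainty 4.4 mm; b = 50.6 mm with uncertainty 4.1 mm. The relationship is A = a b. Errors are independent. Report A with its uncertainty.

3450 ± 357 mm^2

Each factor contributes (exponent × relative error)² to (δA/A)²:
  (1·δa/a)² = (1×0.0645)² = 0.00416;  (1·δb/b)² = (1×0.0810)² = 0.00657
δA/A = √(0.0107) = 0.104
A = 3450 mm^2, so δA = 0.104 × 3450 = 357 mm^2.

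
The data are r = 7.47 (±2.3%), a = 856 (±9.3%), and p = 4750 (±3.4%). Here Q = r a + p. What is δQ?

Let w = r·a = 6390. δw/w = √((1·δr/r)² + (1·δa/a)²) = √(0.000529 + 0.00865) = 0.0958, so δw = 613.
Q = w + p: δQ = √(δw² + δp²) = √(3.75e+05 + 26100) = 634

634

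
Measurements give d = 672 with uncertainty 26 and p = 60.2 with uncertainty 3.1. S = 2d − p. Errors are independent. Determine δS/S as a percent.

S is a linear combination, so absolute uncertainties add in quadrature:
  (2·δd)² = 2700;  (δp)² = 9.61
δS = √(2710) = 52.1
S = 1280, so δS/S = 52.1/1280 = 0.0406.

4.06%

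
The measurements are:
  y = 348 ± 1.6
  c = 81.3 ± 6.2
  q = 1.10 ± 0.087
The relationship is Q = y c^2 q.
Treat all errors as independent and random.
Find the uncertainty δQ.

4.35e+05

Each factor contributes (exponent × relative error)² to (δQ/Q)²:
  (1·δy/y)² = (1×0.00460)² = 2.11e-05;  (2·δc/c)² = (2×0.0763)² = 0.0233;  (1·δq/q)² = (1×0.0791)² = 0.00626
δQ/Q = √(0.0295) = 0.172
Q = 2.53e+06, so δQ = 0.172 × 2.53e+06 = 4.35e+05.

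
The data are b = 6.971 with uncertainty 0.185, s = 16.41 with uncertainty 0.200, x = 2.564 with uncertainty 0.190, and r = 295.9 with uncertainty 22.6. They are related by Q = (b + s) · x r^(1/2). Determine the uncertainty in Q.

Let u = b + s = 23.38. δu = √(δb² + δs²) = √(0.0342 + 0.0400) = 0.272, so δu/u = 0.0117.
Q is then a monomial in u, x, r:
δQ/Q = √((δu/u)² + (1·δx/x)² + (½·δr/r)²) = √(0.000136 + 0.00549 + 0.00146) = 0.0842
Q = 1031, so δQ = 0.0842 × 1031 = 86.8.

86.8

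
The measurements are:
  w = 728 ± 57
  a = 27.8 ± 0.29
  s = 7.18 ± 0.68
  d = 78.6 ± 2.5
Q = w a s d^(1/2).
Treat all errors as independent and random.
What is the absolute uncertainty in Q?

1.6e+05

Products/powers → add relative errors in quadrature, weighted by exponent:
  (1·δw/w)² = (1×0.0783)² = 0.00613;  (1·δa/a)² = (1×0.0104)² = 0.000109;  (1·δs/s)² = (1×0.0947)² = 0.00897;  (½·δd/d)² = (0.5×0.0318)² = 0.000253
δQ/Q = √(0.0155) = 0.124
Q = 1.29e+06, so δQ = 0.124 × 1.29e+06 = 1.6e+05.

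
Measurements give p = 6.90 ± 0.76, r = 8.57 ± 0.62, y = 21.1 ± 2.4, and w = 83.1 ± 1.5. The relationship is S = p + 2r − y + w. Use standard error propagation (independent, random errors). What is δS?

S is a linear combination, so absolute uncertainties add in quadrature:
  (δp)² = 0.578;  (2·δr)² = 1.54;  (δy)² = 5.76;  (δw)² = 2.25
δS = √(10.1) = 3.18

3.18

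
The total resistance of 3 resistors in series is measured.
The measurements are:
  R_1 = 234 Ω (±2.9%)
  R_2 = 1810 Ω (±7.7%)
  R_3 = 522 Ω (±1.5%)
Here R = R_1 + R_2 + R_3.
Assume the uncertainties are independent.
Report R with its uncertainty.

R is a linear combination, so absolute uncertainties add in quadrature:
  (δR_1)² = 46.0;  (δR_2)² = 19400;  (δR_3)² = 61.3
δR = √(19500) = 140 Ω
R = 2570 Ω.

2570 ± 140 Ω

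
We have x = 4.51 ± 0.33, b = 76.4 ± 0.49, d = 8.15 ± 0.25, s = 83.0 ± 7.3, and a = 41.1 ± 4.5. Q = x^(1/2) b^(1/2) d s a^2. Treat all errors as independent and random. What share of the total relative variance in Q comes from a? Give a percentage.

82.7%

(δQ/Q)² = (½·δx/x)² + (½·δb/b)² + (1·δd/d)² + (1·δs/s)² + (2·δa/a)²
  x term: (0.5×0.0732)² = 0.00134
  b term: (0.5×0.00641)² = 1.03e-05
  d term: (1×0.0307)² = 0.000941
  s term: (1×0.0880)² = 0.00774
  a term: (2×0.109)² = 0.0480
Total = 0.0580. Share from a = 0.0480/0.0580 = 0.827.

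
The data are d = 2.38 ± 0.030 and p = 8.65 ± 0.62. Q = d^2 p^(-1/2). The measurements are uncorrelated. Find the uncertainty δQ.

Q is a product of powers, so relative uncertainties combine in quadrature:
  (2·δd/d)² = (2×0.0126)² = 0.000636;  (−½·δp/p)² = (-0.5×0.0717)² = 0.00128
δQ/Q = √(0.00192) = 0.0438
Q = 1.93, so δQ = 0.0438 × 1.93 = 0.0844.

0.0844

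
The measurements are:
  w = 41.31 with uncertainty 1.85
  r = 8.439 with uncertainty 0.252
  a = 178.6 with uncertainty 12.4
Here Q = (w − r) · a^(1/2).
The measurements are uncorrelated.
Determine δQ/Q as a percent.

6.66%

Let u = w − r = 32.87. δu = √(δw² + δr²) = √(3.42 + 0.0635) = 1.87, so δu/u = 0.0568.
Q is then a monomial in u, a:
δQ/Q = √((δu/u)² + (½·δa/a)²) = √(0.00323 + 0.00121) = 0.0666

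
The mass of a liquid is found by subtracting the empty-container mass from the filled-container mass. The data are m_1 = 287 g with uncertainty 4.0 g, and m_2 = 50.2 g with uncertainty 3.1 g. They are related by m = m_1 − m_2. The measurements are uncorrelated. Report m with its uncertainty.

237 ± 5.06 g

For a sum/difference, combine absolute errors in quadrature:
  (δm_1)² = 16.0;  (δm_2)² = 9.61
δm = √(25.6) = 5.06 g
m = 237 g.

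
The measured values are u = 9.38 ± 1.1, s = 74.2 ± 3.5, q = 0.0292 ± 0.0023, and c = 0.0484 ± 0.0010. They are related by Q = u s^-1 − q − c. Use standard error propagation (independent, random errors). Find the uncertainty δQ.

0.0162

Let p = u·s^-1 = 0.126. δp/p = √((1·δu/u)² + (-1·δs/s)²) = √(0.0138 + 0.00222) = 0.126, so δp = 0.0160.
Q = p − q − c: δQ = √(δp² + δq² + δc²) = √(0.000255 + 5.29e-06 + 1e-06) = 0.0162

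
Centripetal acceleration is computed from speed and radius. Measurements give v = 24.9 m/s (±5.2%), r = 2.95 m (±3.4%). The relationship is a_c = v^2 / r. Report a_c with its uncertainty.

Each factor contributes (exponent × relative error)² to (δa_c/a_c)²:
  (2·δv/v)² = (2×0.0520)² = 0.0108;  (-1·δr/r)² = (-1×0.0340)² = 0.00116
δa_c/a_c = √(0.0120) = 0.109
a_c = 210 m/s^2, so δa_c = 0.109 × 210 = 23.0 m/s^2.

210 ± 23.0 m/s^2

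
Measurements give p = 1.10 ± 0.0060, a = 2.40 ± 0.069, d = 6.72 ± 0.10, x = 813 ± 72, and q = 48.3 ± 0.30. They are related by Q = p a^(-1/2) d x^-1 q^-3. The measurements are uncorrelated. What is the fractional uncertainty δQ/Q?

0.0930

Q is a product of powers, so relative uncertainties combine in quadrature:
  (1·δp/p)² = (1×0.00545)² = 2.98e-05;  (−½·δa/a)² = (-0.5×0.0288)² = 0.000207;  (1·δd/d)² = (1×0.0149)² = 0.000221;  (-1·δx/x)² = (-1×0.0886)² = 0.00784;  (-3·δq/q)² = (-3×0.00621)² = 0.000347
δQ/Q = √(0.00865) = 0.0930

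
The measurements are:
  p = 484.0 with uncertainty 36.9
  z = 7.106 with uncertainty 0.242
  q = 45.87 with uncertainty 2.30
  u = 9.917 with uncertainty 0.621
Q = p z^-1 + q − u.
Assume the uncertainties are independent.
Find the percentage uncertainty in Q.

5.93%

Let w = p·z^-1 = 68.11. δw/w = √((1·δp/p)² + (-1·δz/z)²) = √(0.00581 + 0.00116) = 0.0835, so δw = 5.69.
Q = w + q − u: δQ = √(δw² + δq² + δu²) = √(32.3 + 5.29 + 0.386) = 6.17
Q = 104.1, so δQ/Q = 6.17/104.1 = 0.0593.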